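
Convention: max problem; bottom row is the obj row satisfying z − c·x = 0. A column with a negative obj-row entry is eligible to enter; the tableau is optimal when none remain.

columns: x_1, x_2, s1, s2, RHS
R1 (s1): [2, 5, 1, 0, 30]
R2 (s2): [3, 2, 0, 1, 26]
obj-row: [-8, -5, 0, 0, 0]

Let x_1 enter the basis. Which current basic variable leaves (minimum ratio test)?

Column x_1 entries and ratios — s1: 30/2 = 15; s2: 26/3 = 26/3.
Smallest ratio is 26/3 in the row of s2, so s2 leaves.

s2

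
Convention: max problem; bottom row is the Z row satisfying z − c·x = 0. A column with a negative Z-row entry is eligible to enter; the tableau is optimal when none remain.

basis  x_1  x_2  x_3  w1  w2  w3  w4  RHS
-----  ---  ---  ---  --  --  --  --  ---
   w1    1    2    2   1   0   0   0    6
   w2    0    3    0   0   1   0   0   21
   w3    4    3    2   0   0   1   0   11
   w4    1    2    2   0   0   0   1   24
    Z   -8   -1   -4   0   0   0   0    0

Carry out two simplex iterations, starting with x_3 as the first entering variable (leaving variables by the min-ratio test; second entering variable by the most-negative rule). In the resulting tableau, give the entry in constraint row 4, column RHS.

18

Ratio test on column x_3 — row 1: 6/2 = 3; row 2: entry 0 ≤ 0; row 3: 11/2 = 11/2; row 4: 24/2 = 12. Minimum is 3 at row 1 (w1 leaves); pivot element 2.
Divide row 1 by 2; eliminate column x_3 from the other rows.
Second iteration: most negative Z-row entry is -6 in column x_1, so x_1 enters.
Ratio test on column x_1 — row 1: 3/(1/2) = 6; row 2: entry 0 ≤ 0; row 3: 5/3 = 5/3; row 4: entry 0 ≤ 0. Minimum is 5/3 at row 3 (w3 leaves); pivot element 3.
Divide row 3 by 3; eliminate column x_1 from the other rows.
After both pivots, the entry at constraint row 4, column RHS is 18.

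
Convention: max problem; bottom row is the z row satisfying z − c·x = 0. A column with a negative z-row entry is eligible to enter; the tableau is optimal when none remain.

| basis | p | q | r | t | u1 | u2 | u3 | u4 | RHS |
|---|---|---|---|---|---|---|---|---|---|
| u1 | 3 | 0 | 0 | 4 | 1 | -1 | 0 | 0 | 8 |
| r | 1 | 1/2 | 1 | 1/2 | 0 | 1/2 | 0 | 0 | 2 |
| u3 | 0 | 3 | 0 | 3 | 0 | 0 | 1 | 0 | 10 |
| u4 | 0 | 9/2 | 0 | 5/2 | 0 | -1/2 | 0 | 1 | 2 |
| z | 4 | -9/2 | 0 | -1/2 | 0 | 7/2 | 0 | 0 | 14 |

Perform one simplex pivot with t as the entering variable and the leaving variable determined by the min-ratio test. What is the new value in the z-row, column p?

4

Ratio test on column t — row 1: 8/4 = 2; row 2: 2/(1/2) = 4; row 3: 10/3 = 10/3; row 4: 2/(5/2) = 4/5. Minimum is 4/5 at row 4 (u4 leaves); pivot element 5/2.
Divide row 4 by 5/2; eliminate column t from the other rows.
z-row update in column p: 4 − (-1/2)·0 = 4.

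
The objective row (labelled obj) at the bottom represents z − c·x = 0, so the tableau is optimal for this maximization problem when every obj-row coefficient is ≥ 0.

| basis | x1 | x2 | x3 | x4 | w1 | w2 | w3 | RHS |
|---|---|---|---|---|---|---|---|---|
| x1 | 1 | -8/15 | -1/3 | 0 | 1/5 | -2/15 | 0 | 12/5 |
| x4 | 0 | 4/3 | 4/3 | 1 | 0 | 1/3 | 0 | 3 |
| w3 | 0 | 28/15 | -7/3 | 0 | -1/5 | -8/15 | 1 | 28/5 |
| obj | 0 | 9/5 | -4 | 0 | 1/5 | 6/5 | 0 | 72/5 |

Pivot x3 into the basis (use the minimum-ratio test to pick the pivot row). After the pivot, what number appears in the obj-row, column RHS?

117/5

Ratio test on column x3 — row 1: entry -1/3 ≤ 0; row 2: 3/(4/3) = 9/4; row 3: entry -7/3 ≤ 0. Minimum is 9/4 at row 2 (x4 leaves); pivot element 4/3.
Divide row 2 by 4/3; eliminate column x3 from the other rows.
obj-row update in column RHS: 72/5 − (-4)·(9/4) = 117/5.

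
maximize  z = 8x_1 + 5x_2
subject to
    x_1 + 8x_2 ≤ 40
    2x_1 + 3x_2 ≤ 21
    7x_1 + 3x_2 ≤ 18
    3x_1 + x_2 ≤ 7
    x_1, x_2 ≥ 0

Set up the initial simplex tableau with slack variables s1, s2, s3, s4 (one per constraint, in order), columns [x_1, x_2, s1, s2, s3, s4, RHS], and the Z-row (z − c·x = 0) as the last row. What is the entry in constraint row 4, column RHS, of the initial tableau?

7

The RHS of constraint 4 is b_4 = 7.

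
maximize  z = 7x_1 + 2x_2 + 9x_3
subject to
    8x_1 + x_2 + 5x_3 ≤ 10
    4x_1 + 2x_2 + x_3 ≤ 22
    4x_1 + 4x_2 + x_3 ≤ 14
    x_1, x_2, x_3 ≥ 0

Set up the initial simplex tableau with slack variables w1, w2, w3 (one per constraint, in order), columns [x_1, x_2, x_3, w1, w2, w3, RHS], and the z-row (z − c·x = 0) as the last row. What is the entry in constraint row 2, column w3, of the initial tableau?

0

Slack w3 belongs to constraint 3; its column is the unit vector e_3, so the entry in row 2 is 0.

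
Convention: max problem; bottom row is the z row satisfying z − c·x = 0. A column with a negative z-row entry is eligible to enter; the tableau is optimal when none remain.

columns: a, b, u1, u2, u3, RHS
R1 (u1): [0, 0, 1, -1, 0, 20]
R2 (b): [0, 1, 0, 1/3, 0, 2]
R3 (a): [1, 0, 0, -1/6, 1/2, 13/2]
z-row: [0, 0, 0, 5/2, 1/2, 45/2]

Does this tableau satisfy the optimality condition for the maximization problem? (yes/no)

yes

Every z-row coefficient is ≥ 0, so the tableau is optimal.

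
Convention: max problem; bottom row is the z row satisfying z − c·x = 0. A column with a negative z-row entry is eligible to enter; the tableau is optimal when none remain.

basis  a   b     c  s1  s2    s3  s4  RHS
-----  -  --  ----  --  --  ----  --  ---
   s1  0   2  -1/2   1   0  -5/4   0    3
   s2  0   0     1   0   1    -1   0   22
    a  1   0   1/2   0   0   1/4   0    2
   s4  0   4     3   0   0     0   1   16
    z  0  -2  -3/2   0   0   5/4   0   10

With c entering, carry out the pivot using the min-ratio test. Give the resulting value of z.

16

Ratio test on column c — row 1: entry -1/2 ≤ 0; row 2: 22/1 = 22; row 3: 2/(1/2) = 4; row 4: 16/3 = 16/3. Minimum is 4 at row 3 (a leaves); pivot element 1/2.
Pivot on row 3; the z-row RHS becomes 10 − (-3/2)·4 = 16.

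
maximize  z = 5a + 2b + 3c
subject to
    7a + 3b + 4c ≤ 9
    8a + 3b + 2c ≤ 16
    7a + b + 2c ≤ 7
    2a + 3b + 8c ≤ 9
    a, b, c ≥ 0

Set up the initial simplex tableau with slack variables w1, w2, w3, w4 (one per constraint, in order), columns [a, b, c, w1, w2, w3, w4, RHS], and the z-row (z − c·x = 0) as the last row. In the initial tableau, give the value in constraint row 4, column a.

Constraint 4 has coefficient 2 on a.

2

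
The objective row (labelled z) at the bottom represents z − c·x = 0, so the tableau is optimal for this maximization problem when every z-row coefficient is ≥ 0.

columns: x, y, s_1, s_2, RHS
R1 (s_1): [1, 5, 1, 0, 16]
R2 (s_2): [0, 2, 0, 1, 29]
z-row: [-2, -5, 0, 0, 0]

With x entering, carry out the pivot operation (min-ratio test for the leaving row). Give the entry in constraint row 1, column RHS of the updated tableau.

Ratio test on column x — row 1: 16/1 = 16; row 2: entry 0 ≤ 0. Minimum is 16 at row 1 (s_1 leaves); pivot element 1.
Divide row 1 by 1; eliminate column x from the other rows.
In the new row 1, the RHS entry is the old entry divided by the pivot: 16/1 = 16.

16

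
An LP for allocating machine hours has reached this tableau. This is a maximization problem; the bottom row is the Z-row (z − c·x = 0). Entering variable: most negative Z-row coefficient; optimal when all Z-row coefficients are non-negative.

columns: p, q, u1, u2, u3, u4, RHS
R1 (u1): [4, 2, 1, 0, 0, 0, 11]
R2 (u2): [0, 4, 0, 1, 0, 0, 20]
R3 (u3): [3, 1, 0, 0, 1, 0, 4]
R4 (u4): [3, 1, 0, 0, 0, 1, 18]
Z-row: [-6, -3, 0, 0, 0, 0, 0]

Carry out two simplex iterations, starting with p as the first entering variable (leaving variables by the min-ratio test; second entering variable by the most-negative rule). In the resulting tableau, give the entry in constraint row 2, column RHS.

Ratio test on column p — row 1: 11/4 = 11/4; row 2: entry 0 ≤ 0; row 3: 4/3 = 4/3; row 4: 18/3 = 6. Minimum is 4/3 at row 3 (u3 leaves); pivot element 3.
Divide row 3 by 3; eliminate column p from the other rows.
Second iteration: most negative Z-row entry is -1 in column q, so q enters.
Ratio test on column q — row 1: (17/3)/(2/3) = 17/2; row 2: 20/4 = 5; row 3: (4/3)/(1/3) = 4; row 4: entry 0 ≤ 0. Minimum is 4 at row 3 (p leaves); pivot element 1/3.
Divide row 3 by 1/3; eliminate column q from the other rows.
After both pivots, the entry at constraint row 2, column RHS is 4.

4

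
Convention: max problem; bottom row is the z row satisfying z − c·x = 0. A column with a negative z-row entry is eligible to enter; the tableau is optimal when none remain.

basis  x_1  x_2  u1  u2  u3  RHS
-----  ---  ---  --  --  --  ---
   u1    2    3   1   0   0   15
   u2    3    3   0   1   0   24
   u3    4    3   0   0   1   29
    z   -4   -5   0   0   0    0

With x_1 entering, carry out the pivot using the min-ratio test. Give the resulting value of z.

29

Ratio test on column x_1 — row 1: 15/2 = 15/2; row 2: 24/3 = 8; row 3: 29/4 = 29/4. Minimum is 29/4 at row 3 (u3 leaves); pivot element 4.
Pivot on row 3; the z-row RHS becomes 0 − (-4)·(29/4) = 29.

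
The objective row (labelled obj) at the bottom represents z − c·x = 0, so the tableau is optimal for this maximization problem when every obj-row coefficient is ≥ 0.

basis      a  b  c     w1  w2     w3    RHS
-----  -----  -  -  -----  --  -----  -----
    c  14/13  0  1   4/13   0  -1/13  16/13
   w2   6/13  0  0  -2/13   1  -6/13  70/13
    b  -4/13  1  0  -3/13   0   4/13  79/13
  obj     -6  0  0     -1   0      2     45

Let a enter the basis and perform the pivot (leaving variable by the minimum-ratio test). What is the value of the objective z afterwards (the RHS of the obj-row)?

363/7

Ratio test on column a — row 1: (16/13)/(14/13) = 8/7; row 2: (70/13)/(6/13) = 35/3; row 3: entry -4/13 ≤ 0. Minimum is 8/7 at row 1 (c leaves); pivot element 14/13.
Pivot on row 1; the obj-row RHS becomes 45 − (-6)·(8/7) = 363/7.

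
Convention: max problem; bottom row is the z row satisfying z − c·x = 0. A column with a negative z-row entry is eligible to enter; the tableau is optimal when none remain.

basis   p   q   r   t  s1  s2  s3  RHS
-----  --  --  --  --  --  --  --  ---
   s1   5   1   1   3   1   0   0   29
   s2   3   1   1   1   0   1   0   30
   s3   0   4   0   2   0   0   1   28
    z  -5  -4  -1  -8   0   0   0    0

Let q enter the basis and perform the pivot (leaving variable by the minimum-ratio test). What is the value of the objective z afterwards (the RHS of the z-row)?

Ratio test on column q — row 1: 29/1 = 29; row 2: 30/1 = 30; row 3: 28/4 = 7. Minimum is 7 at row 3 (s3 leaves); pivot element 4.
Pivot on row 3; the z-row RHS becomes 0 − (-4)·7 = 28.

28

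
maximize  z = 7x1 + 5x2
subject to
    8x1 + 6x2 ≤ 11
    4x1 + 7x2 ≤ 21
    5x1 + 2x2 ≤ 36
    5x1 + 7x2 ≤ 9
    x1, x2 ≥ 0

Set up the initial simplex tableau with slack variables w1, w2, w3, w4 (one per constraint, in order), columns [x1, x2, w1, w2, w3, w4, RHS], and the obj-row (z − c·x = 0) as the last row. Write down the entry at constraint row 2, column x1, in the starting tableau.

Constraint 2 has coefficient 4 on x1.

4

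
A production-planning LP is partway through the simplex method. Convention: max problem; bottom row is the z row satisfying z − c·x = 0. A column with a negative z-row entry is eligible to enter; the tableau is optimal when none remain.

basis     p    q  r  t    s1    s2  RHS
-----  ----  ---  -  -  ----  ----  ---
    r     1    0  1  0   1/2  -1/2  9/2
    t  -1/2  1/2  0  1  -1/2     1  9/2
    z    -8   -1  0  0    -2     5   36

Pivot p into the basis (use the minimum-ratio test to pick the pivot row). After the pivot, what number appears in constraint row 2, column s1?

-1/4

Ratio test on column p — row 1: (9/2)/1 = 9/2; row 2: entry -1/2 ≤ 0. Minimum is 9/2 at row 1 (r leaves); pivot element 1.
Divide row 1 by 1; eliminate column p from the other rows.
Row 2 update in column s1: -1/2 − (-1/2)·(1/2) = -1/4.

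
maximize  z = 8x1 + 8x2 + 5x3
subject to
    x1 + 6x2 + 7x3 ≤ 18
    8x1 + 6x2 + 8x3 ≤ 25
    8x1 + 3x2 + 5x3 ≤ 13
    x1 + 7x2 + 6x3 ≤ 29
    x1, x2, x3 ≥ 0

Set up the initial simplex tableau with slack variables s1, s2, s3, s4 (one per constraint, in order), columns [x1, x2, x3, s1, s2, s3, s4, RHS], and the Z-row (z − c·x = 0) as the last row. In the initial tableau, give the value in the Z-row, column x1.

-8

The Z-row carries the negated objective coefficients: the x1 entry is -8.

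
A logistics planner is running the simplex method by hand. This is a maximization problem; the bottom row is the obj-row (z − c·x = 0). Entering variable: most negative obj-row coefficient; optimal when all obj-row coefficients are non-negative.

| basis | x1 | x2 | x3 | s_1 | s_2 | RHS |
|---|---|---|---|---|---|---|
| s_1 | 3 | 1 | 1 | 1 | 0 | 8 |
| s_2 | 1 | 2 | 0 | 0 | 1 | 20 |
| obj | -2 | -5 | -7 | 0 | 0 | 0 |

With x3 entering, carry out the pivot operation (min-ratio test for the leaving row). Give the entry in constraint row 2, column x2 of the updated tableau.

Ratio test on column x3 — row 1: 8/1 = 8; row 2: entry 0 ≤ 0. Minimum is 8 at row 1 (s_1 leaves); pivot element 1.
Divide row 1 by 1; eliminate column x3 from the other rows.
Row 2 update in column x2: 2 − 0·1 = 2.

2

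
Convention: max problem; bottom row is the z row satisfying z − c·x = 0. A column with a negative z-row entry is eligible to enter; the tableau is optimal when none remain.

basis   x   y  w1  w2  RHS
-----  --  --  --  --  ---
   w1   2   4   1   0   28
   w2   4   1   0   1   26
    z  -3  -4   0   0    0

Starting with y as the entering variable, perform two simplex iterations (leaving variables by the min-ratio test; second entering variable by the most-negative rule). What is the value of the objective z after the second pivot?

234/7

Ratio test on column y — row 1: 28/4 = 7; row 2: 26/1 = 26. Minimum is 7 at row 1 (w1 leaves); pivot element 4.
Pivot on row 1; the z-row RHS becomes 0 − (-4)·7 = 28.
Next entering variable (most negative z-row entry -1): x.
Ratio test on column x — row 1: 7/(1/2) = 14; row 2: 19/(7/2) = 38/7. Minimum is 38/7 at row 2 (w2 leaves); pivot element 7/2.
After the second pivot the z-row RHS is 28 − (-1)·(38/7) = 234/7.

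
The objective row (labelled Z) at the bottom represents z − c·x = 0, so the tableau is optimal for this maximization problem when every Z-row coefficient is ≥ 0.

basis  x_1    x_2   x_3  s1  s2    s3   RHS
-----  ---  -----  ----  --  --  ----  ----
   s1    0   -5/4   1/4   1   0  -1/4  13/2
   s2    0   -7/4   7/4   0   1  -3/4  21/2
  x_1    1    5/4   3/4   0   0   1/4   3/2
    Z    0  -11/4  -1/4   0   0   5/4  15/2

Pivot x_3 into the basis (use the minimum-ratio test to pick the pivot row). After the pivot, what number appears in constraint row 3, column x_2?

5/3

Ratio test on column x_3 — row 1: (13/2)/(1/4) = 26; row 2: (21/2)/(7/4) = 6; row 3: (3/2)/(3/4) = 2. Minimum is 2 at row 3 (x_1 leaves); pivot element 3/4.
Divide row 3 by 3/4; eliminate column x_3 from the other rows.
In the new row 3, the x_2 entry is the old entry divided by the pivot: (5/4)/(3/4) = 5/3.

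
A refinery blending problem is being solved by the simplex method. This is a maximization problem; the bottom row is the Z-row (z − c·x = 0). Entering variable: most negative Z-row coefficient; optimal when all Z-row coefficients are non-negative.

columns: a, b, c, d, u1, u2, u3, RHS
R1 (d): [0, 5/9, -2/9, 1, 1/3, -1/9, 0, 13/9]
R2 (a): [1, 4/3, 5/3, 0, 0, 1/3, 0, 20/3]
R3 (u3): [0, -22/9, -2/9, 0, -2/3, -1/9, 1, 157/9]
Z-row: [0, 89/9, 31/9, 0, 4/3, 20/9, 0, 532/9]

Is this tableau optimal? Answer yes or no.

Every Z-row coefficient is ≥ 0, so the tableau is optimal.

yes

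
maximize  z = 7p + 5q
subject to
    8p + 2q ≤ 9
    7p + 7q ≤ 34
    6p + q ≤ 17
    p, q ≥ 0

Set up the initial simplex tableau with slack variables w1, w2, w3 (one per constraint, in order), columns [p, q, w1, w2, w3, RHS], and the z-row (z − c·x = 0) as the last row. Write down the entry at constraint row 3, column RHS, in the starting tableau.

17

The RHS of constraint 3 is b_3 = 17.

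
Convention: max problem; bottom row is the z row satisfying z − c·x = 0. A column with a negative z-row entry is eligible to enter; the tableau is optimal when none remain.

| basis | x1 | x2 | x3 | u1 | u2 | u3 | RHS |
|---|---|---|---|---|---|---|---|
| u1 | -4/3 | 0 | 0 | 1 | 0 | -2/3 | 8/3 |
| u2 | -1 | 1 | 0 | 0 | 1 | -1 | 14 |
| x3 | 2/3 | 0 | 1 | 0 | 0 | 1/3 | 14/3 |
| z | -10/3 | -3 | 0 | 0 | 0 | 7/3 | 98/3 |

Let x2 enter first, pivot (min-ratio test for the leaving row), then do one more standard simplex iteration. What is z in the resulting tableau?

Ratio test on column x2 — row 1: entry 0 ≤ 0; row 2: 14/1 = 14; row 3: entry 0 ≤ 0. Minimum is 14 at row 2 (u2 leaves); pivot element 1.
Pivot on row 2; the z-row RHS becomes 98/3 − (-3)·14 = 224/3.
Next entering variable (most negative z-row entry -19/3): x1.
Ratio test on column x1 — row 1: entry -4/3 ≤ 0; row 2: entry -1 ≤ 0; row 3: (14/3)/(2/3) = 7. Minimum is 7 at row 3 (x3 leaves); pivot element 2/3.
After the second pivot the z-row RHS is 224/3 − (-19/3)·7 = 119.

119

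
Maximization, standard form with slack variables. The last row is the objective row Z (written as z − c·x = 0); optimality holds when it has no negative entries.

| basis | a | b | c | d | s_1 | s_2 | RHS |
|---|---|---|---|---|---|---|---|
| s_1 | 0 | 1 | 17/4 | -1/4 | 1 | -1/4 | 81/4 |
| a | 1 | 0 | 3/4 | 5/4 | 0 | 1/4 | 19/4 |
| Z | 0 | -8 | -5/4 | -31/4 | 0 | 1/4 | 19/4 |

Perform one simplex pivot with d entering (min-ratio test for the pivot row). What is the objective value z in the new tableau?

171/5

Ratio test on column d — row 1: entry -1/4 ≤ 0; row 2: (19/4)/(5/4) = 19/5. Minimum is 19/5 at row 2 (a leaves); pivot element 5/4.
Pivot on row 2; the Z-row RHS becomes 19/4 − (-31/4)·(19/5) = 171/5.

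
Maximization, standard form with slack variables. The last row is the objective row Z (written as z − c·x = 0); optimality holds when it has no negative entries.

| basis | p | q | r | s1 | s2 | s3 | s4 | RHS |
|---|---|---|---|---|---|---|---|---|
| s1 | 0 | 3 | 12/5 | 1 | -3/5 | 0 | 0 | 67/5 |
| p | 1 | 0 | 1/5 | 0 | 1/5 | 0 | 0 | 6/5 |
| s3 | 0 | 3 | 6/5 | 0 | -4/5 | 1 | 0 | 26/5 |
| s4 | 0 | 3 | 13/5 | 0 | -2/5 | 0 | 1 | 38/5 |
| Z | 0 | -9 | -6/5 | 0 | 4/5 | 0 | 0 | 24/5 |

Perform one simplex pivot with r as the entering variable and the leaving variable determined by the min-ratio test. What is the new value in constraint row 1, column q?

Ratio test on column r — row 1: (67/5)/(12/5) = 67/12; row 2: (6/5)/(1/5) = 6; row 3: (26/5)/(6/5) = 13/3; row 4: (38/5)/(13/5) = 38/13. Minimum is 38/13 at row 4 (s4 leaves); pivot element 13/5.
Divide row 4 by 13/5; eliminate column r from the other rows.
Row 1 update in column q: 3 − (12/5)·(15/13) = 3/13.

3/13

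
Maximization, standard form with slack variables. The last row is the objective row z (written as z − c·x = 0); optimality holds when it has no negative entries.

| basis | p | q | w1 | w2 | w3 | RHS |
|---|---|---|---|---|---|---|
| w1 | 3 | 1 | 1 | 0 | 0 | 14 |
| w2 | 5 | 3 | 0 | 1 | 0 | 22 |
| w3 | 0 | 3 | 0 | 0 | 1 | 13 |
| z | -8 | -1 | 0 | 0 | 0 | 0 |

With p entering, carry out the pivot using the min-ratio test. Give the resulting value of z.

176/5

Ratio test on column p — row 1: 14/3 = 14/3; row 2: 22/5 = 22/5; row 3: entry 0 ≤ 0. Minimum is 22/5 at row 2 (w2 leaves); pivot element 5.
Pivot on row 2; the z-row RHS becomes 0 − (-8)·(22/5) = 176/5.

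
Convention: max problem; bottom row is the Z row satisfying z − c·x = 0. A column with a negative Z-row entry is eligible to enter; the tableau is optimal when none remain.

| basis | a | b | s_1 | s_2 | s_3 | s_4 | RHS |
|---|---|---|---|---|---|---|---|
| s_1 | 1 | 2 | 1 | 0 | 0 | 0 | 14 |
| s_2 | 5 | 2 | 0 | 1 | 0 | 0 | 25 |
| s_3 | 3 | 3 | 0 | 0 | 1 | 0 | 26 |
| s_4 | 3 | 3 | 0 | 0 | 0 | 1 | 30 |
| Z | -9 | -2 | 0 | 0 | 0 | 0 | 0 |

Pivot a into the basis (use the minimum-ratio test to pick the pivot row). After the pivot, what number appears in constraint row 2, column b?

Ratio test on column a — row 1: 14/1 = 14; row 2: 25/5 = 5; row 3: 26/3 = 26/3; row 4: 30/3 = 10. Minimum is 5 at row 2 (s_2 leaves); pivot element 5.
Divide row 2 by 5; eliminate column a from the other rows.
In the new row 2, the b entry is the old entry divided by the pivot: 2/5 = 2/5.

2/5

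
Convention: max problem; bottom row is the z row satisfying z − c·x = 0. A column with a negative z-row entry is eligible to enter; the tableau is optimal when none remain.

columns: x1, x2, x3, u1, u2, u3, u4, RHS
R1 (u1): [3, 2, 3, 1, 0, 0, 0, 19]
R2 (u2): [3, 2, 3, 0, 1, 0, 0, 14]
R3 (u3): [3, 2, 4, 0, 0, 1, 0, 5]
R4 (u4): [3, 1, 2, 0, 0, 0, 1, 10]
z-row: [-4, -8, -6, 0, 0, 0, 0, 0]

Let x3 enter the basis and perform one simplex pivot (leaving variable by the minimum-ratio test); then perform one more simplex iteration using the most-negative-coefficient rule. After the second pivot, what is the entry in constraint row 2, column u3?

-1

Ratio test on column x3 — row 1: 19/3 = 19/3; row 2: 14/3 = 14/3; row 3: 5/4 = 5/4; row 4: 10/2 = 5. Minimum is 5/4 at row 3 (u3 leaves); pivot element 4.
Divide row 3 by 4; eliminate column x3 from the other rows.
Second iteration: most negative z-row entry is -5 in column x2, so x2 enters.
Ratio test on column x2 — row 1: (61/4)/(1/2) = 61/2; row 2: (41/4)/(1/2) = 41/2; row 3: (5/4)/(1/2) = 5/2; row 4: entry 0 ≤ 0. Minimum is 5/2 at row 3 (x3 leaves); pivot element 1/2.
Divide row 3 by 1/2; eliminate column x2 from the other rows.
After both pivots, the entry at constraint row 2, column u3 is -1.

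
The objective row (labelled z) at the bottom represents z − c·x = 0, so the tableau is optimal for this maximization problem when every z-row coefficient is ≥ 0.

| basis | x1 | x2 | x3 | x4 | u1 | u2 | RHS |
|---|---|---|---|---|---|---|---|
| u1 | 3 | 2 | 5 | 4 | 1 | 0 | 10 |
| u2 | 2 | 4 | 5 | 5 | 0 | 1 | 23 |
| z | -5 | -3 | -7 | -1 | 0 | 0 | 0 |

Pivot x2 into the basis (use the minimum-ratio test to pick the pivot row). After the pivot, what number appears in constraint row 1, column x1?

3/2

Ratio test on column x2 — row 1: 10/2 = 5; row 2: 23/4 = 23/4. Minimum is 5 at row 1 (u1 leaves); pivot element 2.
Divide row 1 by 2; eliminate column x2 from the other rows.
In the new row 1, the x1 entry is the old entry divided by the pivot: 3/2 = 3/2.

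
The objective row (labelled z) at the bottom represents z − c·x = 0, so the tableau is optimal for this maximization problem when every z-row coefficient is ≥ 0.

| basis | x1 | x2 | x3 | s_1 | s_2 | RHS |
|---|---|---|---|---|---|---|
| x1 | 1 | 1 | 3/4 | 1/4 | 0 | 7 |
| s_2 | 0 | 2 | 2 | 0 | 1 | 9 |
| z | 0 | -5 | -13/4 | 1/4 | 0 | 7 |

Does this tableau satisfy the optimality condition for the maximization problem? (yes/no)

The z-row has a negative entry -5 in column x2, so it is not optimal.

no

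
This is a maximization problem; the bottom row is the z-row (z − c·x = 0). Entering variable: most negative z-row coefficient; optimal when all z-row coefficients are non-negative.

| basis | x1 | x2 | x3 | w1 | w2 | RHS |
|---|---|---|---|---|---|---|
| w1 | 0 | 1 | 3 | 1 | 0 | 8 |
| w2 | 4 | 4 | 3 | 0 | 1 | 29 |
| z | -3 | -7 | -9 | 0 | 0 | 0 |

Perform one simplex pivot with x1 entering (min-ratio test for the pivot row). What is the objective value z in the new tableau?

Ratio test on column x1 — row 1: entry 0 ≤ 0; row 2: 29/4 = 29/4. Minimum is 29/4 at row 2 (w2 leaves); pivot element 4.
Pivot on row 2; the z-row RHS becomes 0 − (-3)·(29/4) = 87/4.

87/4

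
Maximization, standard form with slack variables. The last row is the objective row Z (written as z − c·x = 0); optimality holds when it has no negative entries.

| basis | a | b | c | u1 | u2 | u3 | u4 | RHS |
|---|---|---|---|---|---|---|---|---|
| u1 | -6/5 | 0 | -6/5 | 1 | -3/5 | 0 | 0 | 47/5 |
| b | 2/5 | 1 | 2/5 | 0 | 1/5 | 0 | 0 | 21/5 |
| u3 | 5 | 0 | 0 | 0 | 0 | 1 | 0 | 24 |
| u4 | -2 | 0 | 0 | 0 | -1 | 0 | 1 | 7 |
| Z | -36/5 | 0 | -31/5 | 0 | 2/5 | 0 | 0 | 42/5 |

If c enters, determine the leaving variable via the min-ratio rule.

Column c entries and ratios — u1: -6/5 ≤ 0, skip; b: (21/5)/(2/5) = 21/2; u3: 0 ≤ 0, skip; u4: 0 ≤ 0, skip.
Smallest ratio is 21/2 in the row of b, so b leaves.

b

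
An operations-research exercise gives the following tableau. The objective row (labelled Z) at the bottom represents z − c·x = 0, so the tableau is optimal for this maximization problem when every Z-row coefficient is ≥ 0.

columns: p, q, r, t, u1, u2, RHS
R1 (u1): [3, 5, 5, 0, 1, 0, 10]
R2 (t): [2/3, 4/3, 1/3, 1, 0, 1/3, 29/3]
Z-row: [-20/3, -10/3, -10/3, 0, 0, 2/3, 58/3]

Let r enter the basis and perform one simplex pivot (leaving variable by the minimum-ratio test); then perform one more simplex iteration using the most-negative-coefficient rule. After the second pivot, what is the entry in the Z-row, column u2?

2/3

Ratio test on column r — row 1: 10/5 = 2; row 2: (29/3)/(1/3) = 29. Minimum is 2 at row 1 (u1 leaves); pivot element 5.
Divide row 1 by 5; eliminate column r from the other rows.
Second iteration: most negative Z-row entry is -14/3 in column p, so p enters.
Ratio test on column p — row 1: 2/(3/5) = 10/3; row 2: 9/(7/15) = 135/7. Minimum is 10/3 at row 1 (r leaves); pivot element 3/5.
Divide row 1 by 3/5; eliminate column p from the other rows.
After both pivots, the entry at the Z-row, column u2 is 2/3.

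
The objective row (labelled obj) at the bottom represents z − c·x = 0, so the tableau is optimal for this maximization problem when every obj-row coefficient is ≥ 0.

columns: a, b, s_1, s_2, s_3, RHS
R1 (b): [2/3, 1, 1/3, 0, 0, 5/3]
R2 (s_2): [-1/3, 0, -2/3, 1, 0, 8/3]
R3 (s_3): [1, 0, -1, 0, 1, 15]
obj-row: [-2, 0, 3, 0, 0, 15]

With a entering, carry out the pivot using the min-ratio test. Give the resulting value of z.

20

Ratio test on column a — row 1: (5/3)/(2/3) = 5/2; row 2: entry -1/3 ≤ 0; row 3: 15/1 = 15. Minimum is 5/2 at row 1 (b leaves); pivot element 2/3.
Pivot on row 1; the obj-row RHS becomes 15 − (-2)·(5/2) = 20.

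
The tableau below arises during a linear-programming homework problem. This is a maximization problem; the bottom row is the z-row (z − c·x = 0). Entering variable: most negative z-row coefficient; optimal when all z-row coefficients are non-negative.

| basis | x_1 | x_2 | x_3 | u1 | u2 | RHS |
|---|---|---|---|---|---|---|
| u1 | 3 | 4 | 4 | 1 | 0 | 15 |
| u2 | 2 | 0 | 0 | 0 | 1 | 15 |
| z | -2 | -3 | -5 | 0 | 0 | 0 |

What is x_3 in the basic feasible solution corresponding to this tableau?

x_3 is not in the basis, so in the current basic feasible solution x_3 = 0.

0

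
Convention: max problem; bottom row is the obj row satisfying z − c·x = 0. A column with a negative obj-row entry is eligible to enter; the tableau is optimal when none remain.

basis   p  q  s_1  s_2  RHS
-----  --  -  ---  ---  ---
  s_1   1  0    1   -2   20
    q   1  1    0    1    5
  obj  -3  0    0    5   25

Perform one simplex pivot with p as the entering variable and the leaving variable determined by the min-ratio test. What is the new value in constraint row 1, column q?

Ratio test on column p — row 1: 20/1 = 20; row 2: 5/1 = 5. Minimum is 5 at row 2 (q leaves); pivot element 1.
Divide row 2 by 1; eliminate column p from the other rows.
Row 1 update in column q: 0 − 1·1 = -1.

-1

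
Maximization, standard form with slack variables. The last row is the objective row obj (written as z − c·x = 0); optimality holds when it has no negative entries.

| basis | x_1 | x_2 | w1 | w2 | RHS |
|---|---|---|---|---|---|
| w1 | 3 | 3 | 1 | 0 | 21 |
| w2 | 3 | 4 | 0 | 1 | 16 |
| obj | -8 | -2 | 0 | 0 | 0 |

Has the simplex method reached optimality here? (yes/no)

no

The obj-row has a negative entry -8 in column x_1, so it is not optimal.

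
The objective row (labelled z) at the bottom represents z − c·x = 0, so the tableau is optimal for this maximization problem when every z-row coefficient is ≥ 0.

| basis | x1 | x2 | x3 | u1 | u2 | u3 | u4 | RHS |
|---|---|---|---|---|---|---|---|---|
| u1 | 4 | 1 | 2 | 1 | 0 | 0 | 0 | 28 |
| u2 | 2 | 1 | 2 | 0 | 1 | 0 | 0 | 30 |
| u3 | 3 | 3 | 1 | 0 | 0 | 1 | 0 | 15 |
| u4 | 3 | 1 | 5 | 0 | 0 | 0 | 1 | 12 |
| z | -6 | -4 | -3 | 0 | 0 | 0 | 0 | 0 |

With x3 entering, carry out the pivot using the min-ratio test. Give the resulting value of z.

36/5

Ratio test on column x3 — row 1: 28/2 = 14; row 2: 30/2 = 15; row 3: 15/1 = 15; row 4: 12/5 = 12/5. Minimum is 12/5 at row 4 (u4 leaves); pivot element 5.
Pivot on row 4; the z-row RHS becomes 0 − (-3)·(12/5) = 36/5.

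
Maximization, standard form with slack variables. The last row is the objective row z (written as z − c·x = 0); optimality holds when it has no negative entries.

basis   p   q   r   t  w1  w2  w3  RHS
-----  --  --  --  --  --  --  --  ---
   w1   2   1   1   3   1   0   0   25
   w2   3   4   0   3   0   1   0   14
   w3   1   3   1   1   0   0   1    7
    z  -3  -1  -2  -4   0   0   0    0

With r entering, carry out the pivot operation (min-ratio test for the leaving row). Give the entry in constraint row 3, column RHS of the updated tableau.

Ratio test on column r — row 1: 25/1 = 25; row 2: entry 0 ≤ 0; row 3: 7/1 = 7. Minimum is 7 at row 3 (w3 leaves); pivot element 1.
Divide row 3 by 1; eliminate column r from the other rows.
In the new row 3, the RHS entry is the old entry divided by the pivot: 7/1 = 7.

7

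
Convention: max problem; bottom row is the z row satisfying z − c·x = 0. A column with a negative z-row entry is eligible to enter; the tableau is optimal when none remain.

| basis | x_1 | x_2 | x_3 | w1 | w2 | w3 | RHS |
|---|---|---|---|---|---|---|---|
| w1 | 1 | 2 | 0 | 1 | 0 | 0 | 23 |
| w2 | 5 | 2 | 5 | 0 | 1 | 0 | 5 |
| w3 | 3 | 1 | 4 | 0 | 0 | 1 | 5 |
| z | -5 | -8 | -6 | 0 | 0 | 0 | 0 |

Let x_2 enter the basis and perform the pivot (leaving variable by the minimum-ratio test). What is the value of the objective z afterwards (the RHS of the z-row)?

Ratio test on column x_2 — row 1: 23/2 = 23/2; row 2: 5/2 = 5/2; row 3: 5/1 = 5. Minimum is 5/2 at row 2 (w2 leaves); pivot element 2.
Pivot on row 2; the z-row RHS becomes 0 − (-8)·(5/2) = 20.

20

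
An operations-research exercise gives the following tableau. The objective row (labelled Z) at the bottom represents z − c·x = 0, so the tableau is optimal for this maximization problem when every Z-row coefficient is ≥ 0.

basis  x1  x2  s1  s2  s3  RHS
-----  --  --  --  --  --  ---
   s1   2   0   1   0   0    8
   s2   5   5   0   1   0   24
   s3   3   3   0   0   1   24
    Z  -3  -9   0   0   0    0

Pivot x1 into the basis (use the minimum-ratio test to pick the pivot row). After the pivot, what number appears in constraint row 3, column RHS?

12

Ratio test on column x1 — row 1: 8/2 = 4; row 2: 24/5 = 24/5; row 3: 24/3 = 8. Minimum is 4 at row 1 (s1 leaves); pivot element 2.
Divide row 1 by 2; eliminate column x1 from the other rows.
Row 3 update in column RHS: 24 − 3·4 = 12.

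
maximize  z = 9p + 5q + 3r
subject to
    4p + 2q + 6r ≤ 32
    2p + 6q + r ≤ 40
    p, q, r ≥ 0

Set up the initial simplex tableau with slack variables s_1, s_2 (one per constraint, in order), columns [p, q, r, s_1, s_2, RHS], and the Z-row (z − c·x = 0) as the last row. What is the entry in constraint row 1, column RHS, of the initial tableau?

The RHS of constraint 1 is b_1 = 32.

32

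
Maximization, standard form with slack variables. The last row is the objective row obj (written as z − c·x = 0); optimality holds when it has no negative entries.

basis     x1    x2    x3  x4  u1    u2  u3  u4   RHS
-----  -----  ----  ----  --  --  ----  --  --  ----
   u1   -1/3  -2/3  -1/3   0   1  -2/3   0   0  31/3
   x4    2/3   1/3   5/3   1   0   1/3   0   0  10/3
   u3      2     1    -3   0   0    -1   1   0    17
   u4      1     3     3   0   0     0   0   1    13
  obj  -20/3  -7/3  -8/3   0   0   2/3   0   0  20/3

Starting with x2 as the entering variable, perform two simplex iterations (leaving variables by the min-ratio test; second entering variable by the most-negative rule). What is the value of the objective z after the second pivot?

Ratio test on column x2 — row 1: entry -2/3 ≤ 0; row 2: (10/3)/(1/3) = 10; row 3: 17/1 = 17; row 4: 13/3 = 13/3. Minimum is 13/3 at row 4 (u4 leaves); pivot element 3.
Pivot on row 4; the obj-row RHS becomes 20/3 − (-7/3)·(13/3) = 151/9.
Next entering variable (most negative obj-row entry -53/9): x1.
Ratio test on column x1 — row 1: entry -1/9 ≤ 0; row 2: (17/9)/(5/9) = 17/5; row 3: (38/3)/(5/3) = 38/5; row 4: (13/3)/(1/3) = 13. Minimum is 17/5 at row 2 (x4 leaves); pivot element 5/9.
After the second pivot the obj-row RHS is 151/9 − (-53/9)·(17/5) = 184/5.

184/5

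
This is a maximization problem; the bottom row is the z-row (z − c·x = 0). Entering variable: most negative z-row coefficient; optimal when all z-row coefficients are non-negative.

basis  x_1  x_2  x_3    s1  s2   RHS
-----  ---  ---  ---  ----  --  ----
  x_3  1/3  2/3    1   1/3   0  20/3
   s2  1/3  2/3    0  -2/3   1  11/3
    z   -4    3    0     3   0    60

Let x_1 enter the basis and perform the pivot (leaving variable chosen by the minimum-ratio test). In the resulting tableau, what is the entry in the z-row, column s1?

Ratio test on column x_1 — row 1: (20/3)/(1/3) = 20; row 2: (11/3)/(1/3) = 11. Minimum is 11 at row 2 (s2 leaves); pivot element 1/3.
Divide row 2 by 1/3; eliminate column x_1 from the other rows.
z-row update in column s1: 3 − (-4)·(-2) = -5.

-5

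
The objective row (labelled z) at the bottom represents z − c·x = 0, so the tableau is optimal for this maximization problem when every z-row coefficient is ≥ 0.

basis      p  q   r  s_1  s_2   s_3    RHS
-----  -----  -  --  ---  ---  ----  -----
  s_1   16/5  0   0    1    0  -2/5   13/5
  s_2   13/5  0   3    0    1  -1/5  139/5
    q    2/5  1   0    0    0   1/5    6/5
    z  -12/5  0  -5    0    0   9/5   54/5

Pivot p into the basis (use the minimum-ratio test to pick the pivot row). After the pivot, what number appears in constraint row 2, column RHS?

Ratio test on column p — row 1: (13/5)/(16/5) = 13/16; row 2: (139/5)/(13/5) = 139/13; row 3: (6/5)/(2/5) = 3. Minimum is 13/16 at row 1 (s_1 leaves); pivot element 16/5.
Divide row 1 by 16/5; eliminate column p from the other rows.
Row 2 update in column RHS: 139/5 − (13/5)·(13/16) = 411/16.

411/16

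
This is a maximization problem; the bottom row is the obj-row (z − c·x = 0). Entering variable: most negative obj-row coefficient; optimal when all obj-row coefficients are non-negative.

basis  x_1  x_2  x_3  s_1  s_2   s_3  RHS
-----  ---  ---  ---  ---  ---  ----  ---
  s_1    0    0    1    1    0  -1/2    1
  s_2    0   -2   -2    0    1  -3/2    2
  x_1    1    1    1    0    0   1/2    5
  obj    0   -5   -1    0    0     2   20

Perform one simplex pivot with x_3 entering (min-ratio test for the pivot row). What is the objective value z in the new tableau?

21

Ratio test on column x_3 — row 1: 1/1 = 1; row 2: entry -2 ≤ 0; row 3: 5/1 = 5. Minimum is 1 at row 1 (s_1 leaves); pivot element 1.
Pivot on row 1; the obj-row RHS becomes 20 − (-1)·1 = 21.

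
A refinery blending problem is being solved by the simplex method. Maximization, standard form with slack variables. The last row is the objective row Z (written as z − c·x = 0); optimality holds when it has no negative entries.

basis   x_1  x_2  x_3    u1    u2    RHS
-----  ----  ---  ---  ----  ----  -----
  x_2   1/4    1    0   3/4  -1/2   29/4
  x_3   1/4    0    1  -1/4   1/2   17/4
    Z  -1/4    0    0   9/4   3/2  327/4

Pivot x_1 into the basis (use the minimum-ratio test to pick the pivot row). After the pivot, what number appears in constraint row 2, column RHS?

Ratio test on column x_1 — row 1: (29/4)/(1/4) = 29; row 2: (17/4)/(1/4) = 17. Minimum is 17 at row 2 (x_3 leaves); pivot element 1/4.
Divide row 2 by 1/4; eliminate column x_1 from the other rows.
In the new row 2, the RHS entry is the old entry divided by the pivot: (17/4)/(1/4) = 17.

17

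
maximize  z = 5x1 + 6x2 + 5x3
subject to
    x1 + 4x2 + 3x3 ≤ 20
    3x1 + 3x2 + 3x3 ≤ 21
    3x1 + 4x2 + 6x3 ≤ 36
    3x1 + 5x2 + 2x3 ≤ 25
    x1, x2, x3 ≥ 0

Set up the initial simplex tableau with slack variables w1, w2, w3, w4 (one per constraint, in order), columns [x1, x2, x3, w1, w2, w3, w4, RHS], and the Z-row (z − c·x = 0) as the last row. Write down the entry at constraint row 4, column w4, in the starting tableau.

Slack w4 belongs to constraint 4; its column is the unit vector e_4, so the entry in row 4 is 1.

1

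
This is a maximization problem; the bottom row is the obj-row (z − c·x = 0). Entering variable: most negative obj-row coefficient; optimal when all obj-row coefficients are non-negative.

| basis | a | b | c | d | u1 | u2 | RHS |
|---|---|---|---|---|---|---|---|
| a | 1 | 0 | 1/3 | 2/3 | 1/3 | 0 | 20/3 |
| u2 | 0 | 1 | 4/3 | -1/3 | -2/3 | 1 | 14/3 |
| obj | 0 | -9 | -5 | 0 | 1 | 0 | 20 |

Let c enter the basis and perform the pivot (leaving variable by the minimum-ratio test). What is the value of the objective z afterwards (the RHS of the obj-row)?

75/2

Ratio test on column c — row 1: (20/3)/(1/3) = 20; row 2: (14/3)/(4/3) = 7/2. Minimum is 7/2 at row 2 (u2 leaves); pivot element 4/3.
Pivot on row 2; the obj-row RHS becomes 20 − (-5)·(7/2) = 75/2.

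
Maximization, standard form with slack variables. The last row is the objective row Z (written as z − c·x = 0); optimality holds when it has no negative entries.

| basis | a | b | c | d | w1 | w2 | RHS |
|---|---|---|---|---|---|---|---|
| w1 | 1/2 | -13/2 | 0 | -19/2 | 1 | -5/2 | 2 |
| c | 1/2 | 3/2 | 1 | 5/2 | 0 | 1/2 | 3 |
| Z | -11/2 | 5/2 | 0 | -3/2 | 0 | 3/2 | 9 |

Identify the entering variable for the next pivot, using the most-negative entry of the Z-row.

Negative Z-row entries: a: -11/2, d: -3/2.
The most negative is -11/2 in column a, so a enters.

a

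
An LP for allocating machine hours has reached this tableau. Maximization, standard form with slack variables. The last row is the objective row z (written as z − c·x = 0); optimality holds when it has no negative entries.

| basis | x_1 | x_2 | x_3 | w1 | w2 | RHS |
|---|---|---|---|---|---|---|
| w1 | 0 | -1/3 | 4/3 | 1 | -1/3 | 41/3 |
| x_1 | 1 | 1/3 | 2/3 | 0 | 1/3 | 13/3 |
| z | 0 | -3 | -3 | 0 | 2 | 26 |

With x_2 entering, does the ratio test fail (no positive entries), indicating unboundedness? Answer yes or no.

no

Column x_2 has positive entries in row(s) 2, so the ratio test bounds it — not unbounded.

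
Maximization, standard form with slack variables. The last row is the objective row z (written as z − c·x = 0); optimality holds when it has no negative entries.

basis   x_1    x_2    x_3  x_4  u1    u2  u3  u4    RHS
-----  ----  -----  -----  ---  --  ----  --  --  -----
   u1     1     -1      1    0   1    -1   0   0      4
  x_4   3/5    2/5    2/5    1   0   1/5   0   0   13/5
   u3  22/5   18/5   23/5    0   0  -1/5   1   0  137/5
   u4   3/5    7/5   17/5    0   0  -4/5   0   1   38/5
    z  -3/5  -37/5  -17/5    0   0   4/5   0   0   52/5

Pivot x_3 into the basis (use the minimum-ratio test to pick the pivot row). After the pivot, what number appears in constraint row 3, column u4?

-23/17

Ratio test on column x_3 — row 1: 4/1 = 4; row 2: (13/5)/(2/5) = 13/2; row 3: (137/5)/(23/5) = 137/23; row 4: (38/5)/(17/5) = 38/17. Minimum is 38/17 at row 4 (u4 leaves); pivot element 17/5.
Divide row 4 by 17/5; eliminate column x_3 from the other rows.
Row 3 update in column u4: 0 − (23/5)·(5/17) = -23/17.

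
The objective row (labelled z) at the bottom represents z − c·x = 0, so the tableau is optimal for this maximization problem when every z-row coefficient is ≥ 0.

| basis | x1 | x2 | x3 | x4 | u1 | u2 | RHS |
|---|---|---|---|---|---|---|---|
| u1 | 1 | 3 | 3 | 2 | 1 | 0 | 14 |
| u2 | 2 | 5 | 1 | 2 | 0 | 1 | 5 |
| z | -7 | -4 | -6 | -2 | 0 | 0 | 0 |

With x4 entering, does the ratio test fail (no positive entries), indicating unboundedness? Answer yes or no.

Column x4 has positive entries in row(s) 1, 2, so the ratio test bounds it — not unbounded.

no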